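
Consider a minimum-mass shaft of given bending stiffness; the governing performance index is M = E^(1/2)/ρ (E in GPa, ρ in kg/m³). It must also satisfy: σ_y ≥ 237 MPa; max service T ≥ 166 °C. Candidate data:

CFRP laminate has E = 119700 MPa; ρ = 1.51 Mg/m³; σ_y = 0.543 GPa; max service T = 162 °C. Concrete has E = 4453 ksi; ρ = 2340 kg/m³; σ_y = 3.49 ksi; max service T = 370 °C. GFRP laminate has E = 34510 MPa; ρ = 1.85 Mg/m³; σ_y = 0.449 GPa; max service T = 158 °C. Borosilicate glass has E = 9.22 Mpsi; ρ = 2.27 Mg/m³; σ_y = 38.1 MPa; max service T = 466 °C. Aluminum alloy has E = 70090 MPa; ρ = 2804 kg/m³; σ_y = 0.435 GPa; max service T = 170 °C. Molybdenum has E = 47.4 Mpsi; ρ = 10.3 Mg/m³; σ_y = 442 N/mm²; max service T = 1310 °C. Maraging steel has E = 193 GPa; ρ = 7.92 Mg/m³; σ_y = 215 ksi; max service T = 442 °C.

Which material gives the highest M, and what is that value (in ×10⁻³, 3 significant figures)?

aluminum alloy, M = 2.99×10⁻³

Screen on constraints: σ_y ≥ 237 MPa; max service T ≥ 166 °C. Survivors: aluminum alloy, molybdenum, maraging steel.
Convert each candidate to consistent units, then evaluate M:
  aluminum alloy: E = 70.09 GPa, ρ = 2804 kg/m³
  molybdenum: E = 326.8 GPa, ρ = 10300 kg/m³
  maraging steel: E = 193.0 GPa, ρ = 7920 kg/m³
  aluminum alloy: M = 2.99×10⁻³
  molybdenum: M = 1.76×10⁻³
  maraging steel: M = 1.75×10⁻³
The maximum is for aluminum alloy.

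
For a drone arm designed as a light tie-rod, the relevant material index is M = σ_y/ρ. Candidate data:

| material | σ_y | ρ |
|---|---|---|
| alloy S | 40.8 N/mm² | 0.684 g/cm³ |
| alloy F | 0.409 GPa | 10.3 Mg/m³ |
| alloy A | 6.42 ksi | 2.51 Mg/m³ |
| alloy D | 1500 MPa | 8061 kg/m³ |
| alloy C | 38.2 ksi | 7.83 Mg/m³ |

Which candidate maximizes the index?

Normalizing units and computing the index:
  alloy S: σ_y = 40.80 MPa, ρ = 684.0 kg/m³
  alloy F: σ_y = 409.0 MPa, ρ = 10300 kg/m³
  alloy A: σ_y = 44.26 MPa, ρ = 2510 kg/m³
  alloy D: σ_y = 1500 MPa, ρ = 8061 kg/m³
  alloy C: σ_y = 263.4 MPa, ρ = 7830 kg/m³
  alloy D: M = 186 kN·m/kg
  alloy S: M = 59.6 kN·m/kg
  alloy F: M = 39.7 kN·m/kg
  alloy C: M = 33.6 kN·m/kg
  alloy A: M = 17.6 kN·m/kg
Alloy D has the largest M.

alloy D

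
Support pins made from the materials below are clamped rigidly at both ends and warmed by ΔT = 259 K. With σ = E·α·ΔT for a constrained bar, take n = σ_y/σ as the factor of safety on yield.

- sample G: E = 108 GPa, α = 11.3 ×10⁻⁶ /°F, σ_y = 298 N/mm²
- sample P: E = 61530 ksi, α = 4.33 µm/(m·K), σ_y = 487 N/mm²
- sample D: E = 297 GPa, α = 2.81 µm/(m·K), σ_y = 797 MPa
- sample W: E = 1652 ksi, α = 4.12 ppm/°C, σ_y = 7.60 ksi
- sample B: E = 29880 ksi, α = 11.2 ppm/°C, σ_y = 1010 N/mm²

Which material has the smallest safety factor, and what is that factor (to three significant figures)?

sample G, n = 0.524

Converting E to GPa, α to ×10⁻⁶/K, σ_y to MPa, then σ and n for each:
  sample G: E = 108.0, α = 20.3, σ_y = 298.0 → σ = 569 MPa, n = 0.524
  sample P: E = 424.2, α = 4.33, σ_y = 487.0 → σ = 476 MPa, n = 1.02
  sample D: E = 297.0, α = 2.81, σ_y = 797.0 → σ = 216 MPa, n = 3.69
  sample W: E = 11.39, α = 4.12, σ_y = 52.40 → σ = 12.2 MPa, n = 4.31
  sample B: E = 206.0, α = 11.2, σ_y = 1010 → σ = 598 MPa, n = 1.69
Sample G has the lowest safety factor, n = 0.524.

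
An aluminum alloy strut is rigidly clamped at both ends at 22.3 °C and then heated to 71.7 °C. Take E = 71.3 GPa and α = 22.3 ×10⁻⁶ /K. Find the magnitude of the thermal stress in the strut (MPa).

ΔT = 49.40 K. Constrained thermal stress σ = E·α·ΔT = 71.30×10³ MPa × 22.3×10⁻⁶ × 49.40 = 78.5 MPa (compressive).

78.5 MPa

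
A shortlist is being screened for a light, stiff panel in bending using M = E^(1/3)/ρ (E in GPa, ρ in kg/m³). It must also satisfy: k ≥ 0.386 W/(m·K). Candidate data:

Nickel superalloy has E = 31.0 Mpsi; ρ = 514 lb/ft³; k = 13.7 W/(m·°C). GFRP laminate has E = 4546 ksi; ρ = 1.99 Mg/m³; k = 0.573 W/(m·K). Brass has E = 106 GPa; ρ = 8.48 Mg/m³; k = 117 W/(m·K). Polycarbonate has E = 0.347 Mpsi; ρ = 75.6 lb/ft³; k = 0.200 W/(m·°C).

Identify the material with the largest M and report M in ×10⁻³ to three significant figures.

Screen on constraints: k ≥ 0.386 W/(m·K). Survivors: nickel superalloy, GFRP laminate, brass.
Convert each candidate to consistent units, then evaluate M:
  nickel superalloy: E = 213.7 GPa, ρ = 8233 kg/m³
  GFRP laminate: E = 31.34 GPa, ρ = 1990 kg/m³
  brass: E = 106.0 GPa, ρ = 8480 kg/m³
  GFRP laminate: M = 1.58×10⁻³
  nickel superalloy: M = 0.726×10⁻³
  brass: M = 0.558×10⁻³
Highest index: GFRP laminate.

GFRP laminate, M = 1.58×10⁻³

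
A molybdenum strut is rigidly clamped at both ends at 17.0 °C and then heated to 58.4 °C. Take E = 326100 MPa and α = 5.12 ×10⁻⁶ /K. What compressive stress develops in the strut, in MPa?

E = 326100 MPa = 326.1 GPa.
ΔT = 41.40 K. Constrained thermal stress σ = E·α·ΔT = 326.1×10³ MPa × 5.12×10⁻⁶ × 41.40 = 69.1 MPa (compressive).

69.1 MPa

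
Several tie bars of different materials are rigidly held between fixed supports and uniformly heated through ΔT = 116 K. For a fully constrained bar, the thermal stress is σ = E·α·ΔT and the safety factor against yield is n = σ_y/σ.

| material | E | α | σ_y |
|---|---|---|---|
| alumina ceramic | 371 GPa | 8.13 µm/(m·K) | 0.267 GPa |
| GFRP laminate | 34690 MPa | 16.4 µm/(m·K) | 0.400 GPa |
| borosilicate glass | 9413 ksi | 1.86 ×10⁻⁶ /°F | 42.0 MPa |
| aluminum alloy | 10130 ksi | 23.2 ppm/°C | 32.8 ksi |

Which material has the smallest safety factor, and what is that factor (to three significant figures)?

alumina ceramic, n = 0.763

Per material, after unit conversion:
  alumina ceramic: E = 371.0, α = 8.13, σ_y = 267.0 → σ = 350 MPa, n = 0.763
  GFRP laminate: E = 34.69, α = 16.4, σ_y = 400.0 → σ = 66.0 MPa, n = 6.06
  borosilicate glass: E = 64.90, α = 3.35, σ_y = 42.00 → σ = 25.2 MPa, n = 1.67
  aluminum alloy: E = 69.84, α = 23.2, σ_y = 226.1 → σ = 188 MPa, n = 1.20
Smallest n: alumina ceramic with n = 0.763.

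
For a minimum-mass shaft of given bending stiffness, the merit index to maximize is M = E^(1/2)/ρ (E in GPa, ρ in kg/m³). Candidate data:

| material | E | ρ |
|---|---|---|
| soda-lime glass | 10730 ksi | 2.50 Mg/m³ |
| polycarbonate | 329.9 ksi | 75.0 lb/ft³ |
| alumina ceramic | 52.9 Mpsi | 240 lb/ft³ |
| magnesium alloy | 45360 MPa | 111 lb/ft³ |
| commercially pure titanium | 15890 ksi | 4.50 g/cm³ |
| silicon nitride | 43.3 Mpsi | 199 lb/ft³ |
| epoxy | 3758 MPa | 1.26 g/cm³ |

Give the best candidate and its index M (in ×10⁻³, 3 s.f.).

silicon nitride, M = 5.42×10⁻³

Normalizing units and computing the index:
  soda-lime glass: E = 73.98 GPa, ρ = 2500 kg/m³
  polycarbonate: E = 2.275 GPa, ρ = 1201 kg/m³
  alumina ceramic: E = 364.7 GPa, ρ = 3844 kg/m³
  magnesium alloy: E = 45.36 GPa, ρ = 1778 kg/m³
  commercially pure titanium: E = 109.6 GPa, ρ = 4500 kg/m³
  silicon nitride: E = 298.5 GPa, ρ = 3188 kg/m³
  epoxy: E = 3.758 GPa, ρ = 1260 kg/m³
  silicon nitride: M = 5.42×10⁻³
  alumina ceramic: M = 4.97×10⁻³
  magnesium alloy: M = 3.79×10⁻³
  soda-lime glass: M = 3.44×10⁻³
  commercially pure titanium: M = 2.33×10⁻³
  epoxy: M = 1.54×10⁻³
  polycarbonate: M = 1.26×10⁻³
Silicon nitride has the largest M.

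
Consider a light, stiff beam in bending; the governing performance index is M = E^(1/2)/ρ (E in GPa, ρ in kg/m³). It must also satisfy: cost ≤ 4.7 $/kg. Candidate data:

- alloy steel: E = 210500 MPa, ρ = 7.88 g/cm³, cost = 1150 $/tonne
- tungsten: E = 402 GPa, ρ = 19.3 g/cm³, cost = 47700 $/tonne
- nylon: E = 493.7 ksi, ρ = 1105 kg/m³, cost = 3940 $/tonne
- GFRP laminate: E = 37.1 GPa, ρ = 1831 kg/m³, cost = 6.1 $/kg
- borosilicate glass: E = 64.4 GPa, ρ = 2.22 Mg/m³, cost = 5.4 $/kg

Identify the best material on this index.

Screen on constraints: cost ≤ 4.7 $/kg. Survivors: alloy steel, nylon.
In SI units:
  alloy steel: E = 210.5 GPa, ρ = 7880 kg/m³
  nylon: E = 3.404 GPa, ρ = 1105 kg/m³
  alloy steel: M = 1.84×10⁻³
  nylon: M = 1.67×10⁻³
The maximum is for alloy steel.

alloy steel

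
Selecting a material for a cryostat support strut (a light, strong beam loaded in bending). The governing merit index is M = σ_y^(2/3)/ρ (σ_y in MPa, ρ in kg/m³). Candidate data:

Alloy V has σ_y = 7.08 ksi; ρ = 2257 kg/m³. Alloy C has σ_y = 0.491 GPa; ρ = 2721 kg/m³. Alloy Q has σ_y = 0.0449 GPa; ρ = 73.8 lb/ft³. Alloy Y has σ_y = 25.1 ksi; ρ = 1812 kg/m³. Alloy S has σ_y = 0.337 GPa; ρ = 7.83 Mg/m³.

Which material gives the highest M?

alloy C

Normalizing units and computing the index:
  alloy V: σ_y = 48.81 MPa, ρ = 2257 kg/m³
  alloy C: σ_y = 491.0 MPa, ρ = 2721 kg/m³
  alloy Q: σ_y = 44.90 MPa, ρ = 1182 kg/m³
  alloy Y: σ_y = 173.1 MPa, ρ = 1812 kg/m³
  alloy S: σ_y = 337.0 MPa, ρ = 7830 kg/m³
  alloy C: M = 22.9×10⁻³
  alloy Y: M = 17.1×10⁻³
  alloy Q: M = 10.7×10⁻³
  alloy S: M = 6.18×10⁻³
  alloy V: M = 5.92×10⁻³
Alloy C ranks first.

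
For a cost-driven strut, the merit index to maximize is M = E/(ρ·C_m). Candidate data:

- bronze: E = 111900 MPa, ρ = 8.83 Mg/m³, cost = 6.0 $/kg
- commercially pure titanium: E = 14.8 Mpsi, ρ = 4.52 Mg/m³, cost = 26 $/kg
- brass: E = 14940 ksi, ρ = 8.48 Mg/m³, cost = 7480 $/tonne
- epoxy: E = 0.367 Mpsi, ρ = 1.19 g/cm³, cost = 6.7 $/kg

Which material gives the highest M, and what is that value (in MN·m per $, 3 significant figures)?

bronze, M = 2.11 MN·m per $

Putting every candidate on a common basis:
  bronze: E = 111.9 GPa, ρ = 8830 kg/m³, cost = 6.000 $/kg
  commercially pure titanium: E = 102.0 GPa, ρ = 4520 kg/m³, cost = 26.00 $/kg
  brass: E = 103.0 GPa, ρ = 8480 kg/m³, cost = 7.480 $/kg
  epoxy: E = 2.530 GPa, ρ = 1190 kg/m³, cost = 6.700 $/kg
  bronze: M = 2.11 MN·m per $
  brass: M = 1.62 MN·m per $
  commercially pure titanium: M = 0.868 MN·m per $
  epoxy: M = 0.317 MN·m per $
The maximum is for bronze.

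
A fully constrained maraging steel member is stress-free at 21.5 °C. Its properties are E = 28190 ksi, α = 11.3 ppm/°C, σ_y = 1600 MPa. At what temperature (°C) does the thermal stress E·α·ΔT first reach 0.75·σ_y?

568 °C

E = 28190 ksi = 194.4 GPa.
E·α·ΔT = 1200 MPa ⇒ ΔT = 1200 / (194.4×10³ × 11.3×10⁻⁶) = 546.4 K.
T = 21.5 + 546.4 = 567.9 °C.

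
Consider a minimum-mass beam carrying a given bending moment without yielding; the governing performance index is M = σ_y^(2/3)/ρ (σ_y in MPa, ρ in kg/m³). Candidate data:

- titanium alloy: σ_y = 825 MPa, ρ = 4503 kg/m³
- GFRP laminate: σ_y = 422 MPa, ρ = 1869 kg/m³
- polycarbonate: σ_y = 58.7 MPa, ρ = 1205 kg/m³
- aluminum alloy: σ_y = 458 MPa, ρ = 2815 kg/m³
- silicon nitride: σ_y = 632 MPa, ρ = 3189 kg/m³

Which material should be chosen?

GFRP laminate

Computing M directly (units already consistent):
  GFRP laminate: M = 30.1×10⁻³
  silicon nitride: M = 23.1×10⁻³
  aluminum alloy: M = 21.1×10⁻³
  titanium alloy: M = 19.5×10⁻³
  polycarbonate: M = 12.5×10⁻³
Highest index: GFRP laminate.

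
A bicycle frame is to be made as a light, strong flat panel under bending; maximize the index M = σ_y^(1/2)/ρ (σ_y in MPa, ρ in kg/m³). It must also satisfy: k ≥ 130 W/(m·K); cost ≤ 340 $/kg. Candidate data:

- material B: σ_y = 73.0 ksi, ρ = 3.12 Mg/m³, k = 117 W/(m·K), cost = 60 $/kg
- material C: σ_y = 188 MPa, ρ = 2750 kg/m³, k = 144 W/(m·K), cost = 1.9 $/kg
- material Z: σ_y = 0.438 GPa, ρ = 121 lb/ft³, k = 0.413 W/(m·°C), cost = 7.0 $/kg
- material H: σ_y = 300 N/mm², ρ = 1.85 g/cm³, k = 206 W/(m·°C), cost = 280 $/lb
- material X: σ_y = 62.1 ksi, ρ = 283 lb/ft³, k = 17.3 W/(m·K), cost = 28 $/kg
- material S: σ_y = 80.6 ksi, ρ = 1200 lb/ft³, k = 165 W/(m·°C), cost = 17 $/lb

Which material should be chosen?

material C

Screen on constraints: k ≥ 130 W/(m·K); cost ≤ 340 $/kg. Survivors: material C, material S.
Normalizing units and computing the index:
  material C: σ_y = 188.0 MPa, ρ = 2750 kg/m³
  material S: σ_y = 555.7 MPa, ρ = 19220 kg/m³
  material C: M = 4.99×10⁻³
  material S: M = 1.23×10⁻³
The maximum is for material C.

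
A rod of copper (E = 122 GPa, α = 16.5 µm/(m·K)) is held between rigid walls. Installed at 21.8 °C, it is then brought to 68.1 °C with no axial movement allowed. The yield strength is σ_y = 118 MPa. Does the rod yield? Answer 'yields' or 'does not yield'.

ΔT = 46.30 K. Constrained thermal stress σ = E·α·ΔT = 122.0×10³ MPa × 16.5×10⁻⁶ × 46.30 = 93.2 MPa (compressive).
Compare to σ_y = 118 MPa: σ < σ_y, so it does not yield.

does not yield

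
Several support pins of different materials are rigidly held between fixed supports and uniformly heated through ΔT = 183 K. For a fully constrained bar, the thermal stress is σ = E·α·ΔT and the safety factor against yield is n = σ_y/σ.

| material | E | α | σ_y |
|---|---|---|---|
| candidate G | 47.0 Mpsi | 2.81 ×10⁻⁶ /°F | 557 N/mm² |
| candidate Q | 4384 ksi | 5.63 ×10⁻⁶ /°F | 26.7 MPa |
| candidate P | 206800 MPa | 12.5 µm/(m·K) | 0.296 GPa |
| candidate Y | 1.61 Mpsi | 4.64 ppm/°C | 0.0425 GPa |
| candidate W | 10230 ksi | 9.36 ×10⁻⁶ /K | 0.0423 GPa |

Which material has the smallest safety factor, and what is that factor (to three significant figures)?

candidate W, n = 0.350

Converting E to GPa, α to ×10⁻⁶/K, σ_y to MPa, then σ and n for each:
  candidate G: E = 324.1, α = 5.06, σ_y = 557.0 → σ = 300 MPa, n = 1.86
  candidate Q: E = 30.23, α = 10.1, σ_y = 26.70 → σ = 56.1 MPa, n = 0.476
  candidate P: E = 206.8, α = 12.5, σ_y = 296.0 → σ = 473 MPa, n = 0.626
  candidate Y: E = 11.10, α = 4.64, σ_y = 42.50 → σ = 9.43 MPa, n = 4.51
  candidate W: E = 70.53, α = 9.36, σ_y = 42.30 → σ = 121 MPa, n = 0.350
Candidate W has the lowest safety factor, n = 0.350.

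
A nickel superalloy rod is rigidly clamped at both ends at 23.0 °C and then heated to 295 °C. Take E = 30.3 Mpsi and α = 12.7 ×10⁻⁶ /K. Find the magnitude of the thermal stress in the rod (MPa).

E = 30.3 Mpsi = 208.9 GPa.
ΔT = 272.0 K. Constrained thermal stress σ = E·α·ΔT = 208.9×10³ MPa × 12.7×10⁻⁶ × 272.0 = 722 MPa (compressive).

722 MPa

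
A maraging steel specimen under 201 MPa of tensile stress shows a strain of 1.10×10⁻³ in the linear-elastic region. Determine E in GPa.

183 GPa

E = σ/ε = 201 MPa / 1.10×10⁻³ = 182700 MPa = 183 GPa.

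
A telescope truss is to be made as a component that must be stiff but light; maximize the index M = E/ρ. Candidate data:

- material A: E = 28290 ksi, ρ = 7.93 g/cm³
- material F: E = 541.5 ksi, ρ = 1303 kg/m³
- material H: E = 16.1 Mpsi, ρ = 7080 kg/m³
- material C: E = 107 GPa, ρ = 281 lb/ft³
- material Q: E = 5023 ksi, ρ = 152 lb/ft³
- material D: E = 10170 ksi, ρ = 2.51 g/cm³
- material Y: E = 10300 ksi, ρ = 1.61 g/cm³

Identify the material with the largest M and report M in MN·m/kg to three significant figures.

material Y, M = 44.1 MN·m/kg

Convert each candidate to consistent units, then evaluate M:
  material A: E = 195.1 GPa, ρ = 7930 kg/m³
  material F: E = 3.734 GPa, ρ = 1303 kg/m³
  material H: E = 111.0 GPa, ρ = 7080 kg/m³
  material C: E = 107.0 GPa, ρ = 4501 kg/m³
  material Q: E = 34.63 GPa, ρ = 2435 kg/m³
  material D: E = 70.12 GPa, ρ = 2510 kg/m³
  material Y: E = 71.02 GPa, ρ = 1610 kg/m³
  material Y: M = 44.1 MN·m/kg
  material D: M = 27.9 MN·m/kg
  material A: M = 24.6 MN·m/kg
  material C: M = 23.8 MN·m/kg
  material H: M = 15.7 MN·m/kg
  material Q: M = 14.2 MN·m/kg
  material F: M = 2.87 MN·m/kg
Material Y ranks first.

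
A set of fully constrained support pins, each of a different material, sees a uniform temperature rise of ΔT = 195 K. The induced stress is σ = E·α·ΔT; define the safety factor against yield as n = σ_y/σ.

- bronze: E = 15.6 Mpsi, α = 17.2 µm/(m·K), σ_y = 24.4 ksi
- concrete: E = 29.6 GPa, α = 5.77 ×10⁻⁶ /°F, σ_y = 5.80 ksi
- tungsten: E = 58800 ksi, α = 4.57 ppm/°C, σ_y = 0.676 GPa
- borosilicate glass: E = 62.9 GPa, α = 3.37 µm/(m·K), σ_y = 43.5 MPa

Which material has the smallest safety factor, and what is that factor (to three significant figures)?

Per material, after unit conversion:
  bronze: E = 107.6, α = 17.2, σ_y = 168.2 → σ = 361 MPa, n = 0.466
  concrete: E = 29.60, α = 10.4, σ_y = 39.99 → σ = 59.9 MPa, n = 0.667
  tungsten: E = 405.4, α = 4.57, σ_y = 676.0 → σ = 361 MPa, n = 1.87
  borosilicate glass: E = 62.90, α = 3.37, σ_y = 43.50 → σ = 41.3 MPa, n = 1.05
Smallest n: bronze with n = 0.466.

bronze, n = 0.466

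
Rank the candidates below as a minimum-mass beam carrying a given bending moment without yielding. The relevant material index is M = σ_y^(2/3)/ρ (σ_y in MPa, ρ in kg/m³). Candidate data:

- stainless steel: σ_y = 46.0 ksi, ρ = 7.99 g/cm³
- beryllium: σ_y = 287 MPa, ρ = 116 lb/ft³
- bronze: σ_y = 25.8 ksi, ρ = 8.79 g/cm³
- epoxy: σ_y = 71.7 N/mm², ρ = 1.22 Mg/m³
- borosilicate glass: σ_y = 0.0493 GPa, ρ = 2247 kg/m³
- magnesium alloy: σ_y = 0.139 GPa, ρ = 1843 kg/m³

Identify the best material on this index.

beryllium

After converting to SI:
  stainless steel: σ_y = 317.2 MPa, ρ = 7990 kg/m³
  beryllium: σ_y = 287.0 MPa, ρ = 1858 kg/m³
  bronze: σ_y = 177.9 MPa, ρ = 8790 kg/m³
  epoxy: σ_y = 71.70 MPa, ρ = 1220 kg/m³
  borosilicate glass: σ_y = 49.30 MPa, ρ = 2247 kg/m³
  magnesium alloy: σ_y = 139.0 MPa, ρ = 1843 kg/m³
  beryllium: M = 23.4×10⁻³
  magnesium alloy: M = 14.6×10⁻³
  epoxy: M = 14.1×10⁻³
  borosilicate glass: M = 5.98×10⁻³
  stainless steel: M = 5.82×10⁻³
  bronze: M = 3.60×10⁻³
Beryllium ranks first.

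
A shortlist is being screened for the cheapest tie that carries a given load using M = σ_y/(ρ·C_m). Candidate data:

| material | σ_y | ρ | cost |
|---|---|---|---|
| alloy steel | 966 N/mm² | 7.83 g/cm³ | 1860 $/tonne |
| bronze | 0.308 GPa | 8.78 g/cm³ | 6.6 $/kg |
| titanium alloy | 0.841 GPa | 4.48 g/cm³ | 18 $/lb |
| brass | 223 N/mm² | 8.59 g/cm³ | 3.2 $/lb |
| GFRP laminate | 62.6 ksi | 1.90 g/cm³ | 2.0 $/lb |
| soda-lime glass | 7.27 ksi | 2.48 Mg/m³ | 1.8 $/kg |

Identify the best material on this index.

alloy steel

Putting every candidate on a common basis:
  alloy steel: σ_y = 966.0 MPa, ρ = 7830 kg/m³, cost = 1.860 $/kg
  bronze: σ_y = 308.0 MPa, ρ = 8780 kg/m³, cost = 6.600 $/kg
  titanium alloy: σ_y = 841.0 MPa, ρ = 4480 kg/m³, cost = 39.68 $/kg
  brass: σ_y = 223.0 MPa, ρ = 8590 kg/m³, cost = 7.055 $/kg
  GFRP laminate: σ_y = 431.6 MPa, ρ = 1900 kg/m³, cost = 4.409 $/kg
  soda-lime glass: σ_y = 50.12 MPa, ρ = 2480 kg/m³, cost = 1.800 $/kg
  alloy steel: M = 66.3 kN·m per $
  GFRP laminate: M = 51.5 kN·m per $
  soda-lime glass: M = 11.2 kN·m per $
  bronze: M = 5.32 kN·m per $
  titanium alloy: M = 4.73 kN·m per $
  brass: M = 3.68 kN·m per $
Alloy steel ranks first.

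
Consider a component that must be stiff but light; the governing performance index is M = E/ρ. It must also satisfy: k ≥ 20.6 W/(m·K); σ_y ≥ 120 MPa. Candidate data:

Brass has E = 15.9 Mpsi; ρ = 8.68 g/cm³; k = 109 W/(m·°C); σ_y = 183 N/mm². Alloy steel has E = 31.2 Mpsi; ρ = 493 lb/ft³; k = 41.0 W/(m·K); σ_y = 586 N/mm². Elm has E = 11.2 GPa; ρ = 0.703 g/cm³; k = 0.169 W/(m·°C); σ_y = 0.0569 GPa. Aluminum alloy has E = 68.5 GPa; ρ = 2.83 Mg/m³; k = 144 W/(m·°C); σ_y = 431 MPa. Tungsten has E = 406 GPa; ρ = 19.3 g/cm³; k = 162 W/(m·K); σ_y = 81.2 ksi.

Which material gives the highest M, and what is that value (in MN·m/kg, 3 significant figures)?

alloy steel, M = 27.2 MN·m/kg

Screen on constraints: k ≥ 20.6 W/(m·K); σ_y ≥ 120 MPa. Survivors: brass, alloy steel, aluminum alloy, tungsten.
After converting to SI:
  brass: E = 109.6 GPa, ρ = 8680 kg/m³
  alloy steel: E = 215.1 GPa, ρ = 7897 kg/m³
  aluminum alloy: E = 68.50 GPa, ρ = 2830 kg/m³
  tungsten: E = 406.0 GPa, ρ = 19300 kg/m³
  alloy steel: M = 27.2 MN·m/kg
  aluminum alloy: M = 24.2 MN·m/kg
  tungsten: M = 21.0 MN·m/kg
  brass: M = 12.6 MN·m/kg
Highest index: alloy steel.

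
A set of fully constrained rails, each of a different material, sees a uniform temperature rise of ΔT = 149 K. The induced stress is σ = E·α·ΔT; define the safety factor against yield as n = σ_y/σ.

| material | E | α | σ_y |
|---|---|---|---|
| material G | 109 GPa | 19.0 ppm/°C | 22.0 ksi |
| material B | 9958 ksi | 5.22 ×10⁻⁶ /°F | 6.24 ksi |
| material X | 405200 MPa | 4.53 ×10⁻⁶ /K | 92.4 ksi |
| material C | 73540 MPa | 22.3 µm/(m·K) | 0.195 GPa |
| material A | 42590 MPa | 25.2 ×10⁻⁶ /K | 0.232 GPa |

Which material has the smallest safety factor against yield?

Per material, after unit conversion:
  material G: E = 109.0, α = 19.0, σ_y = 151.7 → σ = 309 MPa, n = 0.492
  material B: E = 68.66, α = 9.40, σ_y = 43.02 → σ = 96.1 MPa, n = 0.448
  material X: E = 405.2, α = 4.53, σ_y = 637.1 → σ = 273 MPa, n = 2.33
  material C: E = 73.54, α = 22.3, σ_y = 195.0 → σ = 244 MPa, n = 0.798
  material A: E = 42.59, α = 25.2, σ_y = 232.0 → σ = 160 MPa, n = 1.45
Material B has the lowest safety factor, n = 0.448.

material B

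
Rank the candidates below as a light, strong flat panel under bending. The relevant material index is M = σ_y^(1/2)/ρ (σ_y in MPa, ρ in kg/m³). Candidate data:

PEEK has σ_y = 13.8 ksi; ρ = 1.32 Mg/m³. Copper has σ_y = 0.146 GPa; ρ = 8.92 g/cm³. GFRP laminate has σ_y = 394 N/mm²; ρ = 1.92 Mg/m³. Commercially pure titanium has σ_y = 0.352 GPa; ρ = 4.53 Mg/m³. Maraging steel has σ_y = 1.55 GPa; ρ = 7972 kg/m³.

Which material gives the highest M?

Putting every candidate on a common basis:
  PEEK: σ_y = 95.15 MPa, ρ = 1320 kg/m³
  copper: σ_y = 146.0 MPa, ρ = 8920 kg/m³
  GFRP laminate: σ_y = 394.0 MPa, ρ = 1920 kg/m³
  commercially pure titanium: σ_y = 352.0 MPa, ρ = 4530 kg/m³
  maraging steel: σ_y = 1550 MPa, ρ = 7972 kg/m³
  GFRP laminate: M = 10.3×10⁻³
  PEEK: M = 7.39×10⁻³
  maraging steel: M = 4.94×10⁻³
  commercially pure titanium: M = 4.14×10⁻³
  copper: M = 1.35×10⁻³
Highest index: GFRP laminate.

GFRP laminate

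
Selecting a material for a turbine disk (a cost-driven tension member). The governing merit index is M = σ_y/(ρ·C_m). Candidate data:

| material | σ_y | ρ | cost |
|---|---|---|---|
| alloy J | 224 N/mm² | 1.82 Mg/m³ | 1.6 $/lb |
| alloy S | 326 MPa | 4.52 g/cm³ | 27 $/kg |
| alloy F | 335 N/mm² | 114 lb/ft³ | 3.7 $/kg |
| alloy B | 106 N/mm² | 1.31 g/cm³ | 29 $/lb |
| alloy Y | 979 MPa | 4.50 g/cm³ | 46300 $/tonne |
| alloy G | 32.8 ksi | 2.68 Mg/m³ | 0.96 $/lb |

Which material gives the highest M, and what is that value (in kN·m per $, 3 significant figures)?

In SI units:
  alloy J: σ_y = 224.0 MPa, ρ = 1820 kg/m³, cost = 3.527 $/kg
  alloy S: σ_y = 326.0 MPa, ρ = 4520 kg/m³, cost = 27.00 $/kg
  alloy F: σ_y = 335.0 MPa, ρ = 1826 kg/m³, cost = 3.700 $/kg
  alloy B: σ_y = 106.0 MPa, ρ = 1310 kg/m³, cost = 63.93 $/kg
  alloy Y: σ_y = 979.0 MPa, ρ = 4500 kg/m³, cost = 46.30 $/kg
  alloy G: σ_y = 226.1 MPa, ρ = 2680 kg/m³, cost = 2.116 $/kg
  alloy F: M = 49.6 kN·m per $
  alloy G: M = 39.9 kN·m per $
  alloy J: M = 34.9 kN·m per $
  alloy Y: M = 4.70 kN·m per $
  alloy S: M = 2.67 kN·m per $
  alloy B: M = 1.27 kN·m per $
Highest index: alloy F.

alloy F, M = 49.6 kN·m per $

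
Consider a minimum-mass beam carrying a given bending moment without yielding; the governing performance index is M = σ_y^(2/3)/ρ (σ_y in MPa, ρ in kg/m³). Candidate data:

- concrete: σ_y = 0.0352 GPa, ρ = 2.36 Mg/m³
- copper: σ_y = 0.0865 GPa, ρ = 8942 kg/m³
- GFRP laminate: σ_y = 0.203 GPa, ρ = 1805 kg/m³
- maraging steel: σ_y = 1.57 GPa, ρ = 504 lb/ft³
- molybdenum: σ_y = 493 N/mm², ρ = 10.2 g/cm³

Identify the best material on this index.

GFRP laminate

Normalizing units and computing the index:
  concrete: σ_y = 35.20 MPa, ρ = 2360 kg/m³
  copper: σ_y = 86.50 MPa, ρ = 8942 kg/m³
  GFRP laminate: σ_y = 203.0 MPa, ρ = 1805 kg/m³
  maraging steel: σ_y = 1570 MPa, ρ = 8073 kg/m³
  molybdenum: σ_y = 493.0 MPa, ρ = 10200 kg/m³
  GFRP laminate: M = 19.1×10⁻³
  maraging steel: M = 16.7×10⁻³
  molybdenum: M = 6.12×10⁻³
  concrete: M = 4.55×10⁻³
  copper: M = 2.19×10⁻³
GFRP laminate has the largest M.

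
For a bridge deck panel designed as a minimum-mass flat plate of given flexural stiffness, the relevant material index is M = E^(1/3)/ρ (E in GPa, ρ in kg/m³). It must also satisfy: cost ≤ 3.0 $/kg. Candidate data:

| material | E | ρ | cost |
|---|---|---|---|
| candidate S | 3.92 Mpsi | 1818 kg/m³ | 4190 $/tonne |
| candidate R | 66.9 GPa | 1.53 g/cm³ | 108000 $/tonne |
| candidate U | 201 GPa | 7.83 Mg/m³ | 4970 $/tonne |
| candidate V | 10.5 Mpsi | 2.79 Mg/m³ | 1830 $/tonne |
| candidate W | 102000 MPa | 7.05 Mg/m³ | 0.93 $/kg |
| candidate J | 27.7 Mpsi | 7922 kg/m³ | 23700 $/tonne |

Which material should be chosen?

candidate V

Screen on constraints: cost ≤ 3.0 $/kg. Survivors: candidate V, candidate W.
Putting every candidate on a common basis:
  candidate V: E = 72.39 GPa, ρ = 2790 kg/m³
  candidate W: E = 102.0 GPa, ρ = 7050 kg/m³
  candidate V: M = 1.49×10⁻³
  candidate W: M = 0.663×10⁻³
Candidate V ranks first.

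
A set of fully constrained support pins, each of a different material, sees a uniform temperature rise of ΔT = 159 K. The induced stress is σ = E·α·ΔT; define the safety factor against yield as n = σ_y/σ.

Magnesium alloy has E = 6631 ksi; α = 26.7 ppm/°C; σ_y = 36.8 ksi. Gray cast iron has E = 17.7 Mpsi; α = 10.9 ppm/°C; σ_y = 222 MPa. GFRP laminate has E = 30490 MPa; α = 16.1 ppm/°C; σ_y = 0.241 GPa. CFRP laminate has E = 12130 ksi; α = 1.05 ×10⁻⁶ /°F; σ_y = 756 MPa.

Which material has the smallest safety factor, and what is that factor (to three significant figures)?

gray cast iron, n = 1.05

Per material, after unit conversion:
  magnesium alloy: E = 45.72, α = 26.7, σ_y = 253.7 → σ = 194 MPa, n = 1.31
  gray cast iron: E = 122.0, α = 10.9, σ_y = 222.0 → σ = 212 MPa, n = 1.05
  GFRP laminate: E = 30.49, α = 16.1, σ_y = 241.0 → σ = 78.1 MPa, n = 3.09
  CFRP laminate: E = 83.63, α = 1.89, σ_y = 756.0 → σ = 25.1 MPa, n = 30.1
The minimum is gray cast iron at n = 1.05.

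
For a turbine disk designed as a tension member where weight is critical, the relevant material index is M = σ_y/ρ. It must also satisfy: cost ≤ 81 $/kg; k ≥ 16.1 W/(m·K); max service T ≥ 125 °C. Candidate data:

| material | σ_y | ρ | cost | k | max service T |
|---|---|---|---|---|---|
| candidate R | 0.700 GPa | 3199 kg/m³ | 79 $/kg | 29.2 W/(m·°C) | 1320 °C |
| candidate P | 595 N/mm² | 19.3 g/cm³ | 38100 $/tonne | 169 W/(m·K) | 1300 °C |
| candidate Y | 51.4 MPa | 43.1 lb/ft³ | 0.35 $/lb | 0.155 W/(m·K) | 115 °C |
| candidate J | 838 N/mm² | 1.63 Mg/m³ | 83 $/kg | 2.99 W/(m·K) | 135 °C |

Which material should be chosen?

candidate R

Screen on constraints: cost ≤ 81 $/kg; k ≥ 16.1 W/(m·K); max service T ≥ 125 °C. Survivors: candidate R, candidate P.
In SI units:
  candidate R: σ_y = 700.0 MPa, ρ = 3199 kg/m³
  candidate P: σ_y = 595.0 MPa, ρ = 19300 kg/m³
  candidate R: M = 219 kN·m/kg
  candidate P: M = 30.8 kN·m/kg
The maximum is for candidate R.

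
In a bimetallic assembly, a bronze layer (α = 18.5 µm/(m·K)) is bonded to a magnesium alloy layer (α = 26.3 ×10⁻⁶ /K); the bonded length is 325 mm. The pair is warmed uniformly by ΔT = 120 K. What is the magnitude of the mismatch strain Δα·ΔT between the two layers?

9.36×10⁻⁴

Δα = |18.5 − 26.3|×10⁻⁶/K = 7.80×10⁻⁶/K.
Mismatch strain = Δα·ΔT = 7.80×10⁻⁶ × 120.0 = 9.36×10⁻⁴.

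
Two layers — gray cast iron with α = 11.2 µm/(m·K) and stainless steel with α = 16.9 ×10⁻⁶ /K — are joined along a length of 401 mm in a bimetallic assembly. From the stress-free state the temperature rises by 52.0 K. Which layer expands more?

stainless steel

α(gray cast iron) = 11.2×10⁻⁶/K vs α(stainless steel) = 16.9×10⁻⁶/K.
Higher α expands more for the same ΔT: stainless steel.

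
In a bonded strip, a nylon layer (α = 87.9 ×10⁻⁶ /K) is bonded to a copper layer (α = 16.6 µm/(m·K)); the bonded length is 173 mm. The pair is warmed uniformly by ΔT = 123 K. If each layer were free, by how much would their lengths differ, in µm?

Δα = |87.9 − 16.6|×10⁻⁶/K = 71.3×10⁻⁶/K.
ΔL_mismatch = Δα·L·ΔT = 71.3×10⁻⁶ × 173.0 mm × 123.0 K = 1520 µm.

1520 µm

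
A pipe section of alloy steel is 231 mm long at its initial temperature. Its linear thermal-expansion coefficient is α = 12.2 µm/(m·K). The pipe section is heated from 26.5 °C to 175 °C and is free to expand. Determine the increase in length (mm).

ΔT = 175 − 26.5 = 148.5 K.
ΔL = α·L₀·ΔT = 12.2×10⁻⁶ × 231 mm × 148.5 K = 0.419 mm.

0.419 mm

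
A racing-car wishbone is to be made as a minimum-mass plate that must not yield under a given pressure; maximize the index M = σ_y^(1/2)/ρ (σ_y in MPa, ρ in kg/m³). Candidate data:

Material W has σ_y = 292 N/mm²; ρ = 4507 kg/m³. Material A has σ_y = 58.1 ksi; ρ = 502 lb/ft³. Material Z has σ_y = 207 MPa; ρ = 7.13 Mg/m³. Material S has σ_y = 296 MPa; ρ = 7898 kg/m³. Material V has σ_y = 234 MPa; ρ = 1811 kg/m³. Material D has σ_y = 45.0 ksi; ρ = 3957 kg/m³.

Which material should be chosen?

material V

Putting every candidate on a common basis:
  material W: σ_y = 292.0 MPa, ρ = 4507 kg/m³
  material A: σ_y = 400.6 MPa, ρ = 8041 kg/m³
  material Z: σ_y = 207.0 MPa, ρ = 7130 kg/m³
  material S: σ_y = 296.0 MPa, ρ = 7898 kg/m³
  material V: σ_y = 234.0 MPa, ρ = 1811 kg/m³
  material D: σ_y = 310.3 MPa, ρ = 3957 kg/m³
  material V: M = 8.45×10⁻³
  material D: M = 4.45×10⁻³
  material W: M = 3.79×10⁻³
  material A: M = 2.49×10⁻³
  material S: M = 2.18×10⁻³
  material Z: M = 2.02×10⁻³
Material V ranks first.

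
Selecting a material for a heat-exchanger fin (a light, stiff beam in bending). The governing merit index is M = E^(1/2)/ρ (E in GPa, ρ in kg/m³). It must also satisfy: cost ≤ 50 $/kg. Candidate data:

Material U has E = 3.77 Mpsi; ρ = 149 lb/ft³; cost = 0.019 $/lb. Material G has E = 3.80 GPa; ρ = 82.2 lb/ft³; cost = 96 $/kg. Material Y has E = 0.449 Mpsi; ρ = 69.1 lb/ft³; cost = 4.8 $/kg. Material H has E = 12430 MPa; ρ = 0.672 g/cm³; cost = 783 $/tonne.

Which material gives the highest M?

Screen on constraints: cost ≤ 50 $/kg. Survivors: material U, material Y, material H.
Putting every candidate on a common basis:
  material U: E = 25.99 GPa, ρ = 2387 kg/m³
  material Y: E = 3.096 GPa, ρ = 1107 kg/m³
  material H: E = 12.43 GPa, ρ = 672.0 kg/m³
  material H: M = 5.25×10⁻³
  material U: M = 2.14×10⁻³
  material Y: M = 1.59×10⁻³
Material H ranks first.

material H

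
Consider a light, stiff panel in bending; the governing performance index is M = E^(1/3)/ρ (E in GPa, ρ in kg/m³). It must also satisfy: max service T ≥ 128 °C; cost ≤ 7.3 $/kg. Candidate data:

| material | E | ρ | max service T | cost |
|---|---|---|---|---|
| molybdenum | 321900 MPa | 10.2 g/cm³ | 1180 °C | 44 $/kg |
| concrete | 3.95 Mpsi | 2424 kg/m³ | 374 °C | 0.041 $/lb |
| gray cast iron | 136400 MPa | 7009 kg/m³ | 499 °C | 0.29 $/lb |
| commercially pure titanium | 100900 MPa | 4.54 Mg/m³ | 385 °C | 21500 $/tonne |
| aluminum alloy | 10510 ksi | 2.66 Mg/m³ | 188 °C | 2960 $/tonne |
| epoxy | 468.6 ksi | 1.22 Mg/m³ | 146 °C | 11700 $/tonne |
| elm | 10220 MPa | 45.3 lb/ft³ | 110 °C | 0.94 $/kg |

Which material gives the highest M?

aluminum alloy

Screen on constraints: max service T ≥ 128 °C; cost ≤ 7.3 $/kg. Survivors: concrete, gray cast iron, aluminum alloy.
Convert each candidate to consistent units, then evaluate M:
  concrete: E = 27.23 GPa, ρ = 2424 kg/m³
  gray cast iron: E = 136.4 GPa, ρ = 7009 kg/m³
  aluminum alloy: E = 72.46 GPa, ρ = 2660 kg/m³
  aluminum alloy: M = 1.57×10⁻³
  concrete: M = 1.24×10⁻³
  gray cast iron: M = 0.734×10⁻³
Aluminum alloy has the largest M.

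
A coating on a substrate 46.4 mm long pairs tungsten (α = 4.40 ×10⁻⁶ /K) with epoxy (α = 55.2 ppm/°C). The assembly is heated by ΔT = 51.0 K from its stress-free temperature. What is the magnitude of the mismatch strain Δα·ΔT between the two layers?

Δα = |4.40 − 55.2|×10⁻⁶/K = 50.8×10⁻⁶/K.
Mismatch strain = Δα·ΔT = 50.8×10⁻⁶ × 51.0 = 2.59×10⁻³.

2.59×10⁻³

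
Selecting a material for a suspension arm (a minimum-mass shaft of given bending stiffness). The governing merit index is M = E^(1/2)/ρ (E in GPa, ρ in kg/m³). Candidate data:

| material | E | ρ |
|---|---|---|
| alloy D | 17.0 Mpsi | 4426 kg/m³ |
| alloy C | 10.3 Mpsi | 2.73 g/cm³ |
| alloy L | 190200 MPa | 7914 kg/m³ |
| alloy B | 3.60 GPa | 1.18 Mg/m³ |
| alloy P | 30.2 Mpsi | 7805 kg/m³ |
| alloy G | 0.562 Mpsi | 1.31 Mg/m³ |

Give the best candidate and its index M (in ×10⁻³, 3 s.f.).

Putting every candidate on a common basis:
  alloy D: E = 117.2 GPa, ρ = 4426 kg/m³
  alloy C: E = 71.02 GPa, ρ = 2730 kg/m³
  alloy L: E = 190.2 GPa, ρ = 7914 kg/m³
  alloy B: E = 3.600 GPa, ρ = 1180 kg/m³
  alloy P: E = 208.2 GPa, ρ = 7805 kg/m³
  alloy G: E = 3.875 GPa, ρ = 1310 kg/m³
  alloy C: M = 3.09×10⁻³
  alloy D: M = 2.45×10⁻³
  alloy P: M = 1.85×10⁻³
  alloy L: M = 1.74×10⁻³
  alloy B: M = 1.61×10⁻³
  alloy G: M = 1.50×10⁻³
Alloy C ranks first.

alloy C, M = 3.09×10⁻³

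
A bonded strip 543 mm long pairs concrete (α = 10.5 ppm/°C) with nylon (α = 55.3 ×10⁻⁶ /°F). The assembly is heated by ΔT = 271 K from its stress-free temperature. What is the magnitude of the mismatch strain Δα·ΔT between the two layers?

0.0241

nylon: α = 55.3×10⁻⁶/°F × 9/5 = 99.5×10⁻⁶/K.
Δα = |10.5 − 99.5|×10⁻⁶/K = 89.0×10⁻⁶/K.
Mismatch strain = Δα·ΔT = 89.0×10⁻⁶ × 271.0 = 0.0241.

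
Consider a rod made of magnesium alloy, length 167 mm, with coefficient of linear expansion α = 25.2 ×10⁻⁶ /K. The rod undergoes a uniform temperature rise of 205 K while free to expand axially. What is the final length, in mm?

ΔL = α·L₀·ΔT = 25.2×10⁻⁶ × 167 mm × 205.0 K = 0.863 mm.
L = L₀ + ΔL = 167 + 0.863 = 167.86 mm.

167.86 mm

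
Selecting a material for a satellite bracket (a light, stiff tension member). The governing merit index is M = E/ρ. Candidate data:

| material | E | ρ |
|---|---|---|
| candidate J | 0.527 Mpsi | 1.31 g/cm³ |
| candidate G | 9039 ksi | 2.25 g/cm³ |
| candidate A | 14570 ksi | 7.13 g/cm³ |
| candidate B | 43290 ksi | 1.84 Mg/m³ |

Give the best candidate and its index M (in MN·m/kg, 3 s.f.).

candidate B, M = 162 MN·m/kg

In SI units:
  candidate J: E = 3.634 GPa, ρ = 1310 kg/m³
  candidate G: E = 62.32 GPa, ρ = 2250 kg/m³
  candidate A: E = 100.5 GPa, ρ = 7130 kg/m³
  candidate B: E = 298.5 GPa, ρ = 1840 kg/m³
  candidate B: M = 162 MN·m/kg
  candidate G: M = 27.7 MN·m/kg
  candidate A: M = 14.1 MN·m/kg
  candidate J: M = 2.77 MN·m/kg
The maximum is for candidate B.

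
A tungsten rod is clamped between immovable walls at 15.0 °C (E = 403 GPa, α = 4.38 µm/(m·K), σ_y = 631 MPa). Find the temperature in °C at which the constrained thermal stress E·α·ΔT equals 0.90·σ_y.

E·α·ΔT = 567.9 MPa ⇒ ΔT = 567.9 / (403.0×10³ × 4.38×10⁻⁶) = 321.7 K.
T = 15.0 + 321.7 = 336.7 °C.

337 °C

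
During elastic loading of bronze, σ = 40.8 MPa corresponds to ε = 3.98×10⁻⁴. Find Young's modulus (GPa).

E = σ/ε = 40.8 MPa / 3.98×10⁻⁴ = 102500 MPa = 103 GPa.

103 GPa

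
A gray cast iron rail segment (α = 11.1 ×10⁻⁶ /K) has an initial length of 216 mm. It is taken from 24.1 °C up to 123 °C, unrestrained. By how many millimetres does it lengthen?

0.237 mm

ΔT = 123 − 24.1 = 98.90 K.
ΔL = α·L₀·ΔT = 11.1×10⁻⁶ × 216 mm × 98.90 K = 0.237 mm.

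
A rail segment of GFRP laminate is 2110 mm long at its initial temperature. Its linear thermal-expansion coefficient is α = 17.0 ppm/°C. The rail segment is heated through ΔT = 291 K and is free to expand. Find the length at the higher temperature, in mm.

ΔL = α·L₀·ΔT = 17.0×10⁻⁶ × 2110 mm × 291.0 K = 10.4 mm.
L = L₀ + ΔL = 2110 + 10.4 = 2120.4 mm.

2120.4 mm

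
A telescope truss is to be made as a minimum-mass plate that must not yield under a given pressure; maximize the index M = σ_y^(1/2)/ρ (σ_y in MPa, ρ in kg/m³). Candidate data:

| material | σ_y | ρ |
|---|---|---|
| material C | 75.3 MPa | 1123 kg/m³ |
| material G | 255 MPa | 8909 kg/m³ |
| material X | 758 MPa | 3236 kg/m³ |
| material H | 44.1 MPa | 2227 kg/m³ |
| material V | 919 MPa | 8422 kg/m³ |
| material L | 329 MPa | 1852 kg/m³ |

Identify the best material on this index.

material L

Per-candidate index values:
  material L: M = 9.79×10⁻³
  material X: M = 8.51×10⁻³
  material C: M = 7.73×10⁻³
  material V: M = 3.60×10⁻³
  material H: M = 2.98×10⁻³
  material G: M = 1.79×10⁻³
Highest index: material L.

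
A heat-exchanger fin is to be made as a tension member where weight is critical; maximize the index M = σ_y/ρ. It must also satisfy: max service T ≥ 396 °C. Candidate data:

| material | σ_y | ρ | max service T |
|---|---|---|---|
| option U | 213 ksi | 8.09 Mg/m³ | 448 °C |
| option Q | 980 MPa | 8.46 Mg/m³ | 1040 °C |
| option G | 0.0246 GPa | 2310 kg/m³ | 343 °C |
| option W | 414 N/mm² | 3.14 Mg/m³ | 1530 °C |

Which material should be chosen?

option U

Screen on constraints: max service T ≥ 396 °C. Survivors: option U, option Q, option W.
In SI units:
  option U: σ_y = 1469 MPa, ρ = 8090 kg/m³
  option Q: σ_y = 980.0 MPa, ρ = 8460 kg/m³
  option W: σ_y = 414.0 MPa, ρ = 3140 kg/m³
  option U: M = 182 kN·m/kg
  option W: M = 132 kN·m/kg
  option Q: M = 116 kN·m/kg
Highest index: option U.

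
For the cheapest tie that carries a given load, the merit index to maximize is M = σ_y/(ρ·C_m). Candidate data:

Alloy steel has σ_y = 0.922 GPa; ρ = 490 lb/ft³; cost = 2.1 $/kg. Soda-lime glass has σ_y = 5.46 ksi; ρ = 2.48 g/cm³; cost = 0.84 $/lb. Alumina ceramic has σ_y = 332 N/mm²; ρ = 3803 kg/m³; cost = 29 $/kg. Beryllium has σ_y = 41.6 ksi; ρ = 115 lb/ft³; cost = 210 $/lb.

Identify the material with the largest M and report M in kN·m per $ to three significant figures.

alloy steel, M = 55.9 kN·m per $

Normalizing units and computing the index:
  alloy steel: σ_y = 922.0 MPa, ρ = 7849 kg/m³, cost = 2.100 $/kg
  soda-lime glass: σ_y = 37.65 MPa, ρ = 2480 kg/m³, cost = 1.852 $/kg
  alumina ceramic: σ_y = 332.0 MPa, ρ = 3803 kg/m³, cost = 29.00 $/kg
  beryllium: σ_y = 286.8 MPa, ρ = 1842 kg/m³, cost = 463.0 $/kg
  alloy steel: M = 55.9 kN·m per $
  soda-lime glass: M = 8.20 kN·m per $
  alumina ceramic: M = 3.01 kN·m per $
  beryllium: M = 0.336 kN·m per $
Alloy steel ranks first.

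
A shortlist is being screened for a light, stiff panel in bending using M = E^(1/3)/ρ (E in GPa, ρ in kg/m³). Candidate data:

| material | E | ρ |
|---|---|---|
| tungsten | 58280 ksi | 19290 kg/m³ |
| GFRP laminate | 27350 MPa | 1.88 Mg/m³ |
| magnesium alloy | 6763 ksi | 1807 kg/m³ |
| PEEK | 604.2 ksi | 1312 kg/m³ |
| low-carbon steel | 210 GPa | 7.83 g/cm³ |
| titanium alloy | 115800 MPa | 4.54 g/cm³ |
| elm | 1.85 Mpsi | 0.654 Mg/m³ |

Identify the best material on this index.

Convert each candidate to consistent units, then evaluate M:
  tungsten: E = 401.8 GPa, ρ = 19290 kg/m³
  GFRP laminate: E = 27.35 GPa, ρ = 1880 kg/m³
  magnesium alloy: E = 46.63 GPa, ρ = 1807 kg/m³
  PEEK: E = 4.166 GPa, ρ = 1312 kg/m³
  low-carbon steel: E = 210.0 GPa, ρ = 7830 kg/m³
  titanium alloy: E = 115.8 GPa, ρ = 4540 kg/m³
  elm: E = 12.76 GPa, ρ = 654.0 kg/m³
  elm: M = 3.57×10⁻³
  magnesium alloy: M = 1.99×10⁻³
  GFRP laminate: M = 1.60×10⁻³
  PEEK: M = 1.23×10⁻³
  titanium alloy: M = 1.07×10⁻³
  low-carbon steel: M = 0.759×10⁻³
  tungsten: M = 0.383×10⁻³
Elm has the largest M.

elm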